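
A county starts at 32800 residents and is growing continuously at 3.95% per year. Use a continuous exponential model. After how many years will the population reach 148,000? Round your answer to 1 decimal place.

148000 = 32800 · e^(0.0395·t)
t = ln(148000/32800) / 0.0395 = ln(4.5122) / 0.0395 = 1.50678 / 0.0395

t ≈ 38.1 years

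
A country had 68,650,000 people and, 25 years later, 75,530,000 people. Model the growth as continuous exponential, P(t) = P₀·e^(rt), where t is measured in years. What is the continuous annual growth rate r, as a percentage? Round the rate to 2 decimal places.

75530000 = 68650000 · e^(r·25)
e^(25r) = 75530000/68650000 = 1.10022
r = ln(1.10022) / 25 = 0.09551 / 25

r ≈ 0.38% per year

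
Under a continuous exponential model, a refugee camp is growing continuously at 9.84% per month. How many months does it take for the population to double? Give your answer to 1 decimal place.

doubling time ≈ 7.0 months

doubling time = ln(2) / |r| = 0.69315 / 0.0984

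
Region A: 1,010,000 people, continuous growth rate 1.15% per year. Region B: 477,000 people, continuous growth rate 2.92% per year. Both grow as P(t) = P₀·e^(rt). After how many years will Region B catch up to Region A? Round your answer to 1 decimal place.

1010000·e^(0.0115t) = 477000·e^(0.0292t)
1010000/477000 = e^((0.0292 − 0.0115)t) → ln(2.1174) = 0.0177·t
t = 0.75019 / 0.0177

t ≈ 42.4 years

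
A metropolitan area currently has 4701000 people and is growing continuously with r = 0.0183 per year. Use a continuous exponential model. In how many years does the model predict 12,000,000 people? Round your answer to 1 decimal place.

t ≈ 51.2 years

12000000 = 4701000 · e^(0.0183·t)
t = ln(12000000/4701000) / 0.0183 = ln(2.55265) / 0.0183 = 0.93713 / 0.0183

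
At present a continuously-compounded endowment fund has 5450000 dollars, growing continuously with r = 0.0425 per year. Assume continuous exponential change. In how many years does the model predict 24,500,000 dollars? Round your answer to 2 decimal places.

t ≈ 35.37 years

24500000 = 5450000 · e^(0.0425·t)
t = ln(24500000/5450000) / 0.0425 = ln(4.49541) / 0.0425 = 1.50306 / 0.0425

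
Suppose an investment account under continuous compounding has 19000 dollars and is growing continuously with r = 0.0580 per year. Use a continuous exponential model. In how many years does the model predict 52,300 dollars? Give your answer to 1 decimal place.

52300 = 19000 · e^(0.058·t)
t = ln(52300/19000) / 0.058 = ln(2.75263) / 0.058 = 1.01256 / 0.058

t ≈ 17.5 years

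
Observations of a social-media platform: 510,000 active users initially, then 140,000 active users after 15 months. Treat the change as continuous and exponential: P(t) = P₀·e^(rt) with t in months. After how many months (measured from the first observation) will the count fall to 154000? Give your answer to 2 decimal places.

r = ln(140000/510000) / 15 ≈ -0.086185 per month
t = ln(154000/510000) / r = -1.19746 / -0.086185 ≈ 13.894

t ≈ 13.89 months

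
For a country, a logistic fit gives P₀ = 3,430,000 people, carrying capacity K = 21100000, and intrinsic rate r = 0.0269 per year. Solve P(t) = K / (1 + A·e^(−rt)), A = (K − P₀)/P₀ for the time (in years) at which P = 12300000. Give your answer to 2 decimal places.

A = (21100000 − 3430000)/3430000 = 5.1516
12300000 = 21100000/(1 + 5.1516·e^(−0.0269t)) → 1 + 5.1516·e^(−0.0269t) = 1.71545
e^(−0.0269t) = 0.138879 → t = ln(7.20054)/0.0269 = 1.97416/0.0269

t ≈ 73.39 years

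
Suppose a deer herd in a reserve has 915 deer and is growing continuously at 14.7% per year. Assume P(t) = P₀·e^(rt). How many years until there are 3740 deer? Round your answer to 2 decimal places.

t ≈ 9.58 years

3740 = 915 · e^(0.147·t)
t = ln(3740/915) / 0.147 = ln(4.08743) / 0.147 = 1.40792 / 0.147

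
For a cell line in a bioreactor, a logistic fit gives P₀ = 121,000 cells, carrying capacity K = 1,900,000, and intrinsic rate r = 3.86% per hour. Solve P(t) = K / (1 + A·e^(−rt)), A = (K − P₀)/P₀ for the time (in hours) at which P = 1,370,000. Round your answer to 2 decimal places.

t ≈ 94.24 hours

A = (1900000 − 121000)/121000 = 14.70248
1370000 = 1900000/(1 + 14.70248·e^(−0.0386t)) → 1 + 14.70248·e^(−0.0386t) = 1.38686
e^(−0.0386t) = 0.026313 → t = ln(38.00452)/0.0386 = 3.63771/0.0386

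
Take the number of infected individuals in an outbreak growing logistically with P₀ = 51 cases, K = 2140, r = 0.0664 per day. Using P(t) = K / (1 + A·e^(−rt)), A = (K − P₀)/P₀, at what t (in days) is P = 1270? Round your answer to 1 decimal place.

A = (2140 − 51)/51 = 40.96078
1270 = 2140/(1 + 40.96078·e^(−0.0664t)) → 1 + 40.96078·e^(−0.0664t) = 1.68504
e^(−0.0664t) = 0.016724 → t = ln(59.79333)/0.0664 = 4.09089/0.0664

t ≈ 61.6 days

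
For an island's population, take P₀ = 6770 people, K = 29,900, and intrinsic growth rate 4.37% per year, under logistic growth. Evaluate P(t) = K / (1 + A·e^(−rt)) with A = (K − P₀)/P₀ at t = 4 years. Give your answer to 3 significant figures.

A = (29900 − 6770)/6770 = 3.41654
P(4) = 29900 / (1 + 3.41654·e^(−0.0437·4)) = 29900 / (1 + 3.41654·0.839625)
= 29900 / 3.86862 ≈ 7728.86

≈ 7,730 people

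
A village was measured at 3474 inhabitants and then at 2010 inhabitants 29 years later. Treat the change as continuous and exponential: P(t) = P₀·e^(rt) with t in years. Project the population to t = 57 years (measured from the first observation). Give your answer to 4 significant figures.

≈ 1,185 inhabitants

r = ln(2010/3474) / 29 ≈ -0.018868 per year
P(57) = 3474 · e^(-0.018868·57) = 3474 · 0.34114 ≈ 1185.1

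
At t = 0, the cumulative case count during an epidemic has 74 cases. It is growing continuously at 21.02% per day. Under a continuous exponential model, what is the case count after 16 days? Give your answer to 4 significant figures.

≈ 2,137 cases

P(16) = 74 · e^(0.2102·16) = 74 · e^(3.3632)
= 74 · 28.88146 ≈ 2137.23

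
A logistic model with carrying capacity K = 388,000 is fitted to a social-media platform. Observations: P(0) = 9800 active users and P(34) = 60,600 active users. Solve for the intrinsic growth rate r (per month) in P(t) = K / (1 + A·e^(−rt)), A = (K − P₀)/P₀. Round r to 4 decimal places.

A = (388000 − 9800)/9800 = 38.59184
60600 = 388000/(1 + 38.59184·e^(−r·34)) → e^(−34r) = (6.40264 − 1)/38.59184 = 0.139994
r = −ln(0.139994)/34 = 1.96615/34

r ≈ 0.0578 per month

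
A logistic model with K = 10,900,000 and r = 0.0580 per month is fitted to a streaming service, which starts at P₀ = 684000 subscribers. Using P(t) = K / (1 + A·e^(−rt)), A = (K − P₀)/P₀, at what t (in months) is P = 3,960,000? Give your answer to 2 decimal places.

t ≈ 36.94 months

A = (10900000 − 684000)/684000 = 14.93567
3960000 = 10900000/(1 + 14.93567·e^(−0.058t)) → 1 + 14.93567·e^(−0.058t) = 2.75253
e^(−0.058t) = 0.117338 → t = ln(8.52237)/0.058 = 2.14269/0.058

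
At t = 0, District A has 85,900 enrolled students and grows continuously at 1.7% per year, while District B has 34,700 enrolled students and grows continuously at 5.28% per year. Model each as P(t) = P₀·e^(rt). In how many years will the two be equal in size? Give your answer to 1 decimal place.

t ≈ 25.3 years

85900·e^(0.017t) = 34700·e^(0.0528t)
85900/34700 = e^((0.0528 − 0.017)t) → ln(2.4755) = 0.0358·t
t = 0.90644 / 0.0358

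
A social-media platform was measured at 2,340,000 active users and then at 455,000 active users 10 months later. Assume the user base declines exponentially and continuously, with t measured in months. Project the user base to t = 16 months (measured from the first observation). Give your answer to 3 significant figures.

≈ 170,000 active users

r = ln(455000/2340000) / 10 ≈ -0.163761 per month
P(16) = 2340000 · e^(-0.163761·16) = 2340000 · 0.07279 ≈ 170329.05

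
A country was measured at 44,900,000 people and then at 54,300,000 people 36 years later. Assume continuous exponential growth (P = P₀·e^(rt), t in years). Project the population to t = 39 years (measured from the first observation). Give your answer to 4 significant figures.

r = ln(54300000/44900000) / 36 ≈ 0.00528 per year
P(39) = 44900000 · e^(0.00528·39) = 44900000 · 1.22866 ≈ 55166989.77

≈ 55,170,000 people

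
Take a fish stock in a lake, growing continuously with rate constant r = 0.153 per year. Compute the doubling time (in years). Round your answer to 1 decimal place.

doubling time = ln(2) / |r| = 0.69315 / 0.153

doubling time ≈ 4.5 years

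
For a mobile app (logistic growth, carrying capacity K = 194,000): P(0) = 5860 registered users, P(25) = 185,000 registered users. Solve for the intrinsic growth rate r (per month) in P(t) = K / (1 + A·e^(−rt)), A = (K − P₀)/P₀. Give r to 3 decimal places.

A = (194000 − 5860)/5860 = 32.1058
185000 = 194000/(1 + 32.1058·e^(−r·25)) → e^(−25r) = (1.04865 − 1)/32.1058 = 0.001515
r = −ln(0.001515)/25 = 6.49217/25

r ≈ 0.260 per month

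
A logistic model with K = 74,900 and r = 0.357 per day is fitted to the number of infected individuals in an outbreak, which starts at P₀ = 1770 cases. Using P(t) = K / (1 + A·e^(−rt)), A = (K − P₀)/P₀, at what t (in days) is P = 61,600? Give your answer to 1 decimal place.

t ≈ 14.7 days

A = (74900 − 1770)/1770 = 41.31638
61600 = 74900/(1 + 41.31638·e^(−0.357t)) → 1 + 41.31638·e^(−0.357t) = 1.21591
e^(−0.357t) = 0.005226 → t = ln(191.3601)/0.357 = 5.25416/0.357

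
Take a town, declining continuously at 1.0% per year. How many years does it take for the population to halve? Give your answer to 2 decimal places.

half-life = ln(2) / |r| = 0.69315 / 0.01

half-life ≈ 69.31 years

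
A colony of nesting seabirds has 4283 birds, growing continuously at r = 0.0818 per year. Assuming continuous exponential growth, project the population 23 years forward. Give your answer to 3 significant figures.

≈ 28,100 birds

P(23) = 4283 · e^(0.0818·23) = 4283 · e^(1.8814)
= 4283 · 6.56269 ≈ 28107.98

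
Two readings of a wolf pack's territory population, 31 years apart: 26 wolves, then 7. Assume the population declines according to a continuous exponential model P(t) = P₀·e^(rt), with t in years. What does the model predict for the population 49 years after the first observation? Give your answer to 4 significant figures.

≈ 3.267 wolves

r = ln(7/26) / 31 ≈ -0.042329 per year
P(49) = 26 · e^(-0.042329·49) = 26 · 0.12567 ≈ 3.27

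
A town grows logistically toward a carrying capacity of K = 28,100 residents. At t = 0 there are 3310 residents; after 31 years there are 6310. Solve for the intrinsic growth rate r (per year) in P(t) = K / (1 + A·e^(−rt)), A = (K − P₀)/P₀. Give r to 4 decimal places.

A = (28100 − 3310)/3310 = 7.48943
6310 = 28100/(1 + 7.48943·e^(−r·31)) → e^(−31r) = (4.45325 − 1)/7.48943 = 0.461083
r = −ln(0.461083)/31 = 0.77418/31

r ≈ 0.0250 per year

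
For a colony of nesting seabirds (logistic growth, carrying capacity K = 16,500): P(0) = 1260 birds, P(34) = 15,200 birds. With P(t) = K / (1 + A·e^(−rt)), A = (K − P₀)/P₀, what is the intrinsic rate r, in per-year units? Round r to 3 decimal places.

A = (16500 − 1260)/1260 = 12.09524
15200 = 16500/(1 + 12.09524·e^(−r·34)) → e^(−34r) = (1.08553 − 1)/12.09524 = 0.007071
r = −ln(0.007071)/34 = 4.95174/34

r ≈ 0.146 per year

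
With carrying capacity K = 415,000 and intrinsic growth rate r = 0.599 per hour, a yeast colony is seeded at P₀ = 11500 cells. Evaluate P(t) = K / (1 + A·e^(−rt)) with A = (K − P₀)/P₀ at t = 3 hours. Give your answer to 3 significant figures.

≈ 60,900 cells

A = (415000 − 11500)/11500 = 35.08696
P(3) = 415000 / (1 + 35.08696·e^(−0.599·3)) = 415000 / (1 + 35.08696·0.165796)
= 415000 / 6.81726 ≈ 60874.89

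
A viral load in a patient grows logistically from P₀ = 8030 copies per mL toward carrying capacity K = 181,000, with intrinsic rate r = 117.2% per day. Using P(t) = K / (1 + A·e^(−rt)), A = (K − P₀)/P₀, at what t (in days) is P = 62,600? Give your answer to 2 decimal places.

t ≈ 2.08 days

A = (181000 − 8030)/8030 = 21.54047
62600 = 181000/(1 + 21.54047·e^(−1.172t)) → 1 + 21.54047·e^(−1.172t) = 2.89137
e^(−1.172t) = 0.087806 → t = ln(11.3888)/1.172 = 2.43263/1.172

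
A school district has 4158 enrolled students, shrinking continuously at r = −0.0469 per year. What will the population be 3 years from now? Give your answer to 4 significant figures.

≈ 3,612 enrolled students

P(3) = 4158 · e^(-0.0469·3) = 4158 · e^(-0.1407)
= 4158 · 0.86875 ≈ 3612.26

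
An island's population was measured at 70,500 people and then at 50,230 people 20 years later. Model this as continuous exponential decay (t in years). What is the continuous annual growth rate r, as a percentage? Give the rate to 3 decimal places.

r ≈ -1.695% per year

50230 = 70500 · e^(r·20)
e^(20r) = 50230/70500 = 0.71248
r = ln(0.71248) / 20 = -0.339 / 20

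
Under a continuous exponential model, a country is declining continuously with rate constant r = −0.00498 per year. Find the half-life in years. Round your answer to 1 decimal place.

half-life ≈ 139.2 years

half-life = ln(2) / |r| = 0.69315 / 0.00498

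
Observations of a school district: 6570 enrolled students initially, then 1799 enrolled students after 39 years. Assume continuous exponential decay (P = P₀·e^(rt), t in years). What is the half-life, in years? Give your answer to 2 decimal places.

half-life ≈ 20.87 years

r = ln(1799/6570) / 39 = ln(0.27382) / 39 ≈ -0.033212 per year
half-life = ln 2 / |r| = 0.69315 / 0.033212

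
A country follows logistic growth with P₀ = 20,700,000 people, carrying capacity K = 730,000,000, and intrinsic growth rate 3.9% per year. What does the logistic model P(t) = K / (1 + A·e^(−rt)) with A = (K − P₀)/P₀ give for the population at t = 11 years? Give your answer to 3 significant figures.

A = (730000000 − 20700000)/20700000 = 34.2657
P(11) = 730000000 / (1 + 34.2657·e^(−0.039·11)) = 730000000 / (1 + 34.2657·0.65116)
= 730000000 / 23.31245 ≈ 31313738.61

≈ 31,300,000 people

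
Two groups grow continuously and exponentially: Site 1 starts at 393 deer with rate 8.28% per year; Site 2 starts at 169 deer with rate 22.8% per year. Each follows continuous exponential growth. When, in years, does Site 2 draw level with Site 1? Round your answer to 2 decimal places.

t ≈ 5.81 years

393·e^(0.0828t) = 169·e^(0.228t)
393/169 = e^((0.228 − 0.0828)t) → ln(2.32544) = 0.1452·t
t = 0.84391 / 0.1452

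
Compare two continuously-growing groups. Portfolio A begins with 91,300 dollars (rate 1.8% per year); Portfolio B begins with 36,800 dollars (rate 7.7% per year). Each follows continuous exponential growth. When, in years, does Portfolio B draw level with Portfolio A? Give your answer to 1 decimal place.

91300·e^(0.018t) = 36800·e^(0.077t)
91300/36800 = e^((0.077 − 0.018)t) → ln(2.48098) = 0.059·t
t = 0.90865 / 0.059

t ≈ 15.4 years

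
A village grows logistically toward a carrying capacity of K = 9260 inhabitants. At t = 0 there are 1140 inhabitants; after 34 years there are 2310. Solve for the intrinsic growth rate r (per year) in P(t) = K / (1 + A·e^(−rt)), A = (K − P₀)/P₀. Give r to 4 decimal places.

r ≈ 0.0253 per year

A = (9260 − 1140)/1140 = 7.12281
2310 = 9260/(1 + 7.12281·e^(−r·34)) → e^(−34r) = (4.00866 − 1)/7.12281 = 0.422398
r = −ln(0.422398)/34 = 0.86181/34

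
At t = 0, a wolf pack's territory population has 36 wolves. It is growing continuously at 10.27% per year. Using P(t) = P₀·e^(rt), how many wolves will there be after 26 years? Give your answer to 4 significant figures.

P(26) = 36 · e^(0.1027·26) = 36 · e^(2.6702)
= 36 · 14.44286 ≈ 519.94

≈ 519.9 wolves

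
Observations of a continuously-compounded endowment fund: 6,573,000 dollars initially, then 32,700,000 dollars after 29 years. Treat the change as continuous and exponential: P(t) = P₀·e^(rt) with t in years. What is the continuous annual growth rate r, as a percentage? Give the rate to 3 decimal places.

r ≈ 5.532% per year

32700000 = 6573000 · e^(r·29)
e^(29r) = 32700000/6573000 = 4.9749
r = ln(4.9749) / 29 = 1.6044 / 29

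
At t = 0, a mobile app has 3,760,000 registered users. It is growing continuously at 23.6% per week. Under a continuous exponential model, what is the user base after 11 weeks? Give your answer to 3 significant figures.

P(11) = 3760000 · e^(0.236·11) = 3760000 · e^(2.596)
= 3760000 · 13.40999 ≈ 50421564.84

≈ 50,400,000 registered users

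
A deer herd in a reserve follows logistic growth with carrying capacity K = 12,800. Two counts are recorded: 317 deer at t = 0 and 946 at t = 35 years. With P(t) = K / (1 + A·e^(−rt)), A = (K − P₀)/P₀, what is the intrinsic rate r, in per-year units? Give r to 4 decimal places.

r ≈ 0.0327 per year

A = (12800 − 317)/317 = 39.37855
946 = 12800/(1 + 39.37855·e^(−r·35)) → e^(−35r) = (13.53066 − 1)/39.37855 = 0.31821
r = −ln(0.31821)/35 = 1.14504/35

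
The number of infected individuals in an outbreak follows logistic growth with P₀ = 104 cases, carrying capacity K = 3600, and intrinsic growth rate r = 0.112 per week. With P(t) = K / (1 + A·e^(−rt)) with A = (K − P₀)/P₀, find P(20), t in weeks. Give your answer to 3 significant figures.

≈ 786 cases

A = (3600 − 104)/104 = 33.61538
P(20) = 3600 / (1 + 33.61538·e^(−0.112·20)) = 3600 / (1 + 33.61538·0.106459)
= 3600 / 4.57864 ≈ 786.26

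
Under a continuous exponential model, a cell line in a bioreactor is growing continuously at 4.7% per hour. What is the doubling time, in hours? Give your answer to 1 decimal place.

doubling time ≈ 14.7 hours

doubling time = ln(2) / |r| = 0.69315 / 0.047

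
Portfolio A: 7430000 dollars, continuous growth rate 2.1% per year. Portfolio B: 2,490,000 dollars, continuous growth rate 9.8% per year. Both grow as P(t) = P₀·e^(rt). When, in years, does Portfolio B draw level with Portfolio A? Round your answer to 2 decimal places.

t ≈ 14.20 years

7430000·e^(0.021t) = 2490000·e^(0.098t)
7430000/2490000 = e^((0.098 − 0.021)t) → ln(2.98394) = 0.077·t
t = 1.09324 / 0.077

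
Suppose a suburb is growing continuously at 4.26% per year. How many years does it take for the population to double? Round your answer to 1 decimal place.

doubling time ≈ 16.3 years

doubling time = ln(2) / |r| = 0.69315 / 0.0426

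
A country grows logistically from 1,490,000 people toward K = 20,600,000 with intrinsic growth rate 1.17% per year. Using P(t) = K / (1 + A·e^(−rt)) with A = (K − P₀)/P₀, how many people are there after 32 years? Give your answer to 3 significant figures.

A = (20600000 − 1490000)/1490000 = 12.8255
P(32) = 20600000 / (1 + 12.8255·e^(−0.0117·32)) = 20600000 / (1 + 12.8255·0.687702)
= 20600000 / 9.82012 ≈ 2097733.73

≈ 2,100,000 people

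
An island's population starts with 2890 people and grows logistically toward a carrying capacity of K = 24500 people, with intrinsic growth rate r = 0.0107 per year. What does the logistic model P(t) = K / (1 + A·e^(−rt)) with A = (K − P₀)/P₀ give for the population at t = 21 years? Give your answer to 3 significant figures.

≈ 3,510 people

A = (24500 − 2890)/2890 = 7.47751
P(21) = 24500 / (1 + 7.47751·e^(−0.0107·21)) = 24500 / (1 + 7.47751·0.798756)
= 24500 / 6.9727 ≈ 3513.7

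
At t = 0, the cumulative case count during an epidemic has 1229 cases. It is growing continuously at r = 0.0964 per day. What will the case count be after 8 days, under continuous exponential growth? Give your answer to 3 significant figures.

≈ 2,660 cases

P(8) = 1229 · e^(0.0964·8) = 1229 · e^(0.7712)
= 1229 · 2.16236 ≈ 2657.54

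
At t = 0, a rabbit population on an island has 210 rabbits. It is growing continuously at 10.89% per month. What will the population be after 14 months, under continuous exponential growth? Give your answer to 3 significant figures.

≈ 965 rabbits

P(14) = 210 · e^(0.1089·14) = 210 · e^(1.5246)
= 210 · 4.59331 ≈ 964.59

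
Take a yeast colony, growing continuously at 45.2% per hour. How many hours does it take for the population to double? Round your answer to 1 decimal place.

doubling time = ln(2) / |r| = 0.69315 / 0.452

doubling time ≈ 1.5 hours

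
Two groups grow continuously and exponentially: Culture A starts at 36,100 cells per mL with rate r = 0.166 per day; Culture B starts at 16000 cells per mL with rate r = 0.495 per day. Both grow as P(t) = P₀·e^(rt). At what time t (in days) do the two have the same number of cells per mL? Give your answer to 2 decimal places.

t ≈ 2.47 days

36100·e^(0.166t) = 16000·e^(0.495t)
36100/16000 = e^((0.495 − 0.166)t) → ln(2.25625) = 0.329·t
t = 0.8137 / 0.329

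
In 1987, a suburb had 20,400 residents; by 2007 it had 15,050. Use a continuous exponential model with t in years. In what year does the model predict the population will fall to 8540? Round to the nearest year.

r = ln(15050/20400) / 20 = -0.30416/20 ≈ -0.015208 per year
t = ln(8540/20400) / r = -0.87077/-0.015208 ≈ 57.26 years after 1987

year 2044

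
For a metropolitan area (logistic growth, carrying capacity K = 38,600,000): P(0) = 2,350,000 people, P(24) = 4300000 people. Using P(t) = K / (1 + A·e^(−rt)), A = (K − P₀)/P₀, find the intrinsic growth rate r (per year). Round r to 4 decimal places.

r ≈ 0.0275 per year

A = (38600000 − 2350000)/2350000 = 15.42553
4300000 = 38600000/(1 + 15.42553·e^(−r·24)) → e^(−24r) = (8.97674 − 1)/15.42553 = 0.517113
r = −ln(0.517113)/24 = 0.65949/24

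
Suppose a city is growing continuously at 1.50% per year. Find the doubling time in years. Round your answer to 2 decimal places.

doubling time = ln(2) / |r| = 0.69315 / 0.015

doubling time ≈ 46.21 years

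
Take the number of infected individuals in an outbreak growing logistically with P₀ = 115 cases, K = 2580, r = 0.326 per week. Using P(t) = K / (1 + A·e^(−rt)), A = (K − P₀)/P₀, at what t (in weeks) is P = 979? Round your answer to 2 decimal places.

A = (2580 − 115)/115 = 21.43478
979 = 2580/(1 + 21.43478·e^(−0.326t)) → 1 + 21.43478·e^(−0.326t) = 2.63534
e^(−0.326t) = 0.076294 → t = ln(13.10722)/0.326 = 2.57316/0.326

t ≈ 7.89 weeks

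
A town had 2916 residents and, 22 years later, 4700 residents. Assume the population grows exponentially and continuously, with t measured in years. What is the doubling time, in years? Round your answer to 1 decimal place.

doubling time ≈ 31.9 years

r = ln(4700/2916) / 22 = ln(1.6118) / 22 ≈ 0.021698 per year
doubling time = ln 2 / |r| = 0.69315 / 0.021698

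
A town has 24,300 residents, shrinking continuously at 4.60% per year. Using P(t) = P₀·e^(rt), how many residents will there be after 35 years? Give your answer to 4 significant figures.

P(35) = 24300 · e^(-0.046·35) = 24300 · e^(-1.61)
= 24300 · 0.19989 ≈ 4857.27

≈ 4,857 residents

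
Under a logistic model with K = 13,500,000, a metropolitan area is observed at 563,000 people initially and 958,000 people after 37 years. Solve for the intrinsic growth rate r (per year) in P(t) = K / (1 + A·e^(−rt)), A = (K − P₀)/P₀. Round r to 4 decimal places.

A = (13500000 − 563000)/563000 = 22.97869
958000 = 13500000/(1 + 22.97869·e^(−r·37)) → e^(−37r) = (14.09186 − 1)/22.97869 = 0.569739
r = −ln(0.569739)/37 = 0.56258/37

r ≈ 0.0152 per year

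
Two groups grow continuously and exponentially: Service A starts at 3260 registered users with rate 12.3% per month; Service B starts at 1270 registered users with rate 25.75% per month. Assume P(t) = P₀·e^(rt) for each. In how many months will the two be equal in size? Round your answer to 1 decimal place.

3260·e^(0.123t) = 1270·e^(0.2575t)
3260/1270 = e^((0.2575 − 0.123)t) → ln(2.56693) = 0.1345·t
t = 0.94271 / 0.1345

t ≈ 7.0 months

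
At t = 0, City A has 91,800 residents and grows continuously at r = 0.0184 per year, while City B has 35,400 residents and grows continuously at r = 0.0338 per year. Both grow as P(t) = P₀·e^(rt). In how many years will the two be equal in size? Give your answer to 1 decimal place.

t ≈ 61.9 years

91800·e^(0.0184t) = 35400·e^(0.0338t)
91800/35400 = e^((0.0338 − 0.0184)t) → ln(2.59322) = 0.0154·t
t = 0.9529 / 0.0154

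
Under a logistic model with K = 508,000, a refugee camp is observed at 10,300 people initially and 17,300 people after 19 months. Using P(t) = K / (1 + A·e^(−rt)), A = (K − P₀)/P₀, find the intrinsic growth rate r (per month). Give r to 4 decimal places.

r ≈ 0.0280 per month

A = (508000 − 10300)/10300 = 48.32039
17300 = 508000/(1 + 48.32039·e^(−r·19)) → e^(−19r) = (29.36416 − 1)/48.32039 = 0.587002
r = −ln(0.587002)/19 = 0.53273/19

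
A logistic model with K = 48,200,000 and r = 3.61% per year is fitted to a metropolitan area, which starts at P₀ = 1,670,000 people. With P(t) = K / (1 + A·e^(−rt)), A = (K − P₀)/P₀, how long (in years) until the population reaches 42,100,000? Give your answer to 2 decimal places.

t ≈ 145.68 years

A = (48200000 − 1670000)/1670000 = 27.86228
42100000 = 48200000/(1 + 27.86228·e^(−0.0361t)) → 1 + 27.86228·e^(−0.0361t) = 1.14489
e^(−0.0361t) = 0.0052 → t = ln(192.29538)/0.0361 = 5.25903/0.0361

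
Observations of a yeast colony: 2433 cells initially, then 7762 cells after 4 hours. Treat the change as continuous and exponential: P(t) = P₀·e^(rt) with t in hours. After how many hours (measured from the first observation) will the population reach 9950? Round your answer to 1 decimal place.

t ≈ 4.9 hours

r = ln(7762/2433) / 4 ≈ 0.290029 per hour
t = ln(9950/2433) / r = 1.40845 / 0.290029 ≈ 4.856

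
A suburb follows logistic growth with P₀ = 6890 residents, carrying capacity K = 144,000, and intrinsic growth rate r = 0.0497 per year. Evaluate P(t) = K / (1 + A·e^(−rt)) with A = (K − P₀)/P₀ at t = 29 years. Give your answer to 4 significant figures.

≈ 25,220 residents

A = (144000 − 6890)/6890 = 19.89985
P(29) = 144000 / (1 + 19.89985·e^(−0.0497·29)) = 144000 / (1 + 19.89985·0.23662)
= 144000 / 5.7087 ≈ 25224.65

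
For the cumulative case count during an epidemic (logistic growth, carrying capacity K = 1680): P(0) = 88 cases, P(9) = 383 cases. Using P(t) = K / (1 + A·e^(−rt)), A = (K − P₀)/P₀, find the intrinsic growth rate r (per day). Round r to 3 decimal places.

A = (1680 − 88)/88 = 18.09091
383 = 1680/(1 + 18.09091·e^(−r·9)) → e^(−9r) = (4.38642 − 1)/18.09091 = 0.187189
r = −ln(0.187189)/9 = 1.67564/9

r ≈ 0.186 per day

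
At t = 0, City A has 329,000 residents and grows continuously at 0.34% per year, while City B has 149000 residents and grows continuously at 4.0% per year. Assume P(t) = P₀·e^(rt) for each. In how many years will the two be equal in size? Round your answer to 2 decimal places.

t ≈ 21.64 years

329000·e^(0.0034t) = 149000·e^(0.04t)
329000/149000 = e^((0.04 − 0.0034)t) → ln(2.20805) = 0.0366·t
t = 0.79211 / 0.0366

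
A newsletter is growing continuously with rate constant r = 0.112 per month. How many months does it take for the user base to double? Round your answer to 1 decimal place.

doubling time ≈ 6.2 months

doubling time = ln(2) / |r| = 0.69315 / 0.112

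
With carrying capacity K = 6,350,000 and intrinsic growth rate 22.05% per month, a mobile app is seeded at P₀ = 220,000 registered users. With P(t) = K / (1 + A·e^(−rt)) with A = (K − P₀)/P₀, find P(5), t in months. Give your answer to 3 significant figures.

A = (6350000 − 220000)/220000 = 27.86364
P(5) = 6350000 / (1 + 27.86364·e^(−0.2205·5)) = 6350000 / (1 + 27.86364·0.33204)
= 6350000 / 10.25184 ≈ 619400.99

≈ 619,000 registered users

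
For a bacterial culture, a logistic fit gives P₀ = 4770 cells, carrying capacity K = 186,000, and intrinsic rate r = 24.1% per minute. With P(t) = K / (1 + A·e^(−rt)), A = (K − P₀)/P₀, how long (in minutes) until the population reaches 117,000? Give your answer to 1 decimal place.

t ≈ 17.3 minutes

A = (186000 − 4770)/4770 = 37.99371
117000 = 186000/(1 + 37.99371·e^(−0.241t)) → 1 + 37.99371·e^(−0.241t) = 1.58974
e^(−0.241t) = 0.015522 → t = ln(64.42412)/0.241 = 4.16549/0.241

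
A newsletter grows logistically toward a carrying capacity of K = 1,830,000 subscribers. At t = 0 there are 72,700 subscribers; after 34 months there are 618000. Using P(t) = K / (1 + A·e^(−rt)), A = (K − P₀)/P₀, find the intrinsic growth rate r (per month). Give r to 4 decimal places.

A = (1830000 − 72700)/72700 = 24.17194
618000 = 1830000/(1 + 24.17194·e^(−r·34)) → e^(−34r) = (2.96117 − 1)/24.17194 = 0.081134
r = −ln(0.081134)/34 = 2.51165/34

r ≈ 0.0739 per month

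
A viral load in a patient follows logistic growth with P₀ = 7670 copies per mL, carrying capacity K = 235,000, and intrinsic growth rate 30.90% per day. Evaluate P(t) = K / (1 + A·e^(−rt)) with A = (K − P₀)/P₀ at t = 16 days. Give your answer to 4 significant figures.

A = (235000 − 7670)/7670 = 29.63885
P(16) = 235000 / (1 + 29.63885·e^(−0.309·16)) = 235000 / (1 + 29.63885·0.007126)
= 235000 / 1.21121 ≈ 194021.25

≈ 194,000 copies per mL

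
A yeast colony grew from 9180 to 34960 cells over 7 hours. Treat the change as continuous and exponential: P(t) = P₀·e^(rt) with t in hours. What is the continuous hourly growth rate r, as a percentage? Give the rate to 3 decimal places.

34960 = 9180 · e^(r·7)
e^(7r) = 34960/9180 = 3.80828
r = ln(3.80828) / 7 = 1.33718 / 7

r ≈ 19.103% per hour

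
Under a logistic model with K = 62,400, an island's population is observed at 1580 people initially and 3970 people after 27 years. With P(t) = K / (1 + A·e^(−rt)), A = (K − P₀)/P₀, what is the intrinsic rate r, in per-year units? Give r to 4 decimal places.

A = (62400 − 1580)/1580 = 38.49367
3970 = 62400/(1 + 38.49367·e^(−r·27)) → e^(−27r) = (15.71788 − 1)/38.49367 = 0.382346
r = −ln(0.382346)/27 = 0.96143/27

r ≈ 0.0356 per year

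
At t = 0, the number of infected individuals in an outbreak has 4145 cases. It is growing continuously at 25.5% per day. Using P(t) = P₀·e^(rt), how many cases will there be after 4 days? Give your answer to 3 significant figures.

P(4) = 4145 · e^(0.255·4) = 4145 · e^(1.02)
= 4145 · 2.77319 ≈ 11494.89

≈ 11,500 cases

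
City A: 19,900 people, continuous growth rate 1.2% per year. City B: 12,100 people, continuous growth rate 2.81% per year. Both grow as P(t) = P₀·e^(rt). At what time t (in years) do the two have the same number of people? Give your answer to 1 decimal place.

t ≈ 30.9 years

19900·e^(0.012t) = 12100·e^(0.0281t)
19900/12100 = e^((0.0281 − 0.012)t) → ln(1.64463) = 0.0161·t
t = 0.49751 / 0.0161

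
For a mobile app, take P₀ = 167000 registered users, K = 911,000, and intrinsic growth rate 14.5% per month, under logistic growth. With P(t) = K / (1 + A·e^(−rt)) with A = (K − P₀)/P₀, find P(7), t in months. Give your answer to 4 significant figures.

A = (911000 − 167000)/167000 = 4.45509
P(7) = 911000 / (1 + 4.45509·e^(−0.145·7)) = 911000 / (1 + 4.45509·0.362402)
= 911000 / 2.61454 ≈ 348436.67

≈ 348,400 registered users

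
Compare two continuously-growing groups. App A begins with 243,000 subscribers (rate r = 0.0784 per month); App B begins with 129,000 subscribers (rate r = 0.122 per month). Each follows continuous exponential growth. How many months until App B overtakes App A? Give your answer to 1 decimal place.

t ≈ 14.5 months

243000·e^(0.0784t) = 129000·e^(0.122t)
243000/129000 = e^((0.122 − 0.0784)t) → ln(1.88372) = 0.0436·t
t = 0.63325 / 0.0436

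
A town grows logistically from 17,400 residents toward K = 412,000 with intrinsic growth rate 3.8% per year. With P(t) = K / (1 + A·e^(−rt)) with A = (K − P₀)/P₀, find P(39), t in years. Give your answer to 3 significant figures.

A = (412000 − 17400)/17400 = 22.67816
P(39) = 412000 / (1 + 22.67816·e^(−0.038·39)) = 412000 / (1 + 22.67816·0.227183)
= 412000 / 6.15209 ≈ 66969.12

≈ 67,000 residents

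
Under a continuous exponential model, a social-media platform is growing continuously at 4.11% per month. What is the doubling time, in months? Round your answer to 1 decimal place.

doubling time ≈ 16.9 months

doubling time = ln(2) / |r| = 0.69315 / 0.0411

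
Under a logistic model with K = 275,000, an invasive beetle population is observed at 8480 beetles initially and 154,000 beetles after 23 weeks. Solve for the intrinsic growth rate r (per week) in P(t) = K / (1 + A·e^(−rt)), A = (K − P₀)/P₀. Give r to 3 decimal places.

A = (275000 − 8480)/8480 = 31.42925
154000 = 275000/(1 + 31.42925·e^(−r·23)) → e^(−23r) = (1.78571 − 1)/31.42925 = 0.024999
r = −ln(0.024999)/23 = 3.6889/23

r ≈ 0.160 per week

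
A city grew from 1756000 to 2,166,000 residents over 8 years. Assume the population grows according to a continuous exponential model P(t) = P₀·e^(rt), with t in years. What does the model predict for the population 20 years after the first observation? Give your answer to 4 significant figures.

≈ 2,967,000 residents

r = ln(2166000/1756000) / 8 ≈ 0.02623 per year
P(20) = 1756000 · e^(0.02623·20) = 1756000 · 1.6898 ≈ 2967285.7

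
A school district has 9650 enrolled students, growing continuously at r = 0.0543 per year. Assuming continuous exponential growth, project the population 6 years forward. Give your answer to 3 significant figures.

P(6) = 9650 · e^(0.0543·6) = 9650 · e^(0.3258)
= 9650 · 1.38514 ≈ 13366.58

≈ 13,400 enrolled students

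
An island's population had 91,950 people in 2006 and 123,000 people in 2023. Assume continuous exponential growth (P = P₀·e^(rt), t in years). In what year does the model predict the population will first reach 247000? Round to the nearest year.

year 2064

r = ln(123000/91950) / 17 = 0.29094/17 ≈ 0.017114 per year
t = ln(247000/91950) / r = 0.98814/0.017114 ≈ 57.74 years after 2006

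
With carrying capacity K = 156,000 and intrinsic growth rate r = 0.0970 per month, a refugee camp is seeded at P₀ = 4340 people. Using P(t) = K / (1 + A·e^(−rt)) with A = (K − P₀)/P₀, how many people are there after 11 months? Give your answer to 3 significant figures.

≈ 12,000 people

A = (156000 − 4340)/4340 = 34.9447
P(11) = 156000 / (1 + 34.9447·e^(−0.097·11)) = 156000 / (1 + 34.9447·0.344039)
= 156000 / 13.02234 ≈ 11979.41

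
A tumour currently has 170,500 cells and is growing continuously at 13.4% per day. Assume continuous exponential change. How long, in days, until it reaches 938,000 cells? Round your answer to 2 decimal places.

938000 = 170500 · e^(0.134·t)
t = ln(938000/170500) / 0.134 = ln(5.50147) / 0.134 = 1.70501 / 0.134

t ≈ 12.72 days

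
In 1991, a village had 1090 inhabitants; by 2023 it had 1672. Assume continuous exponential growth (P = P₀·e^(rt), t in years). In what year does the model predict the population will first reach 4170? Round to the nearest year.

r = ln(1672/1090) / 32 = 0.42784/32 ≈ 0.01337 per year
t = ln(4170/1090) / r = 1.34174/0.01337 ≈ 100.35 years after 1991

year 2091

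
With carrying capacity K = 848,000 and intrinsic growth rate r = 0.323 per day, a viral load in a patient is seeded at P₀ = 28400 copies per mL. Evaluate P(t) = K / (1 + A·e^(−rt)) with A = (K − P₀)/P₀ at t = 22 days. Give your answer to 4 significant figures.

A = (848000 − 28400)/28400 = 28.85915
P(22) = 848000 / (1 + 28.85915·e^(−0.323·22)) = 848000 / (1 + 28.85915·0.00082)
= 848000 / 1.02367 ≈ 828392.46

≈ 828,400 copies per mL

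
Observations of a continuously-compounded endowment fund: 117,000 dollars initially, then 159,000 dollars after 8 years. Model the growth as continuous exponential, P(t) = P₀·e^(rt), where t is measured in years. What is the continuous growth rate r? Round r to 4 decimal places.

159000 = 117000 · e^(r·8)
e^(8r) = 159000/117000 = 1.35897
r = ln(1.35897) / 8 = 0.30673 / 8

r ≈ 0.0383 per year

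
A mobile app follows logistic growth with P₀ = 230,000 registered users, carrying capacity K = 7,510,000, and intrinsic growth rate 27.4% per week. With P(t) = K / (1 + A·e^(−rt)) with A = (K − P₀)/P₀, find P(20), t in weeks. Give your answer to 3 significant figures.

≈ 6,630,000 registered users

A = (7510000 − 230000)/230000 = 31.65217
P(20) = 7510000 / (1 + 31.65217·e^(−0.274·20)) = 7510000 / (1 + 31.65217·0.004169)
= 7510000 / 1.13197 ≈ 6634461.12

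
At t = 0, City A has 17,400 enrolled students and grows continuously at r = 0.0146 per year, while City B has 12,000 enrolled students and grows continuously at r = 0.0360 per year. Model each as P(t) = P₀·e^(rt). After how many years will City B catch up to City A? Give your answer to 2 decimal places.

17400·e^(0.0146t) = 12000·e^(0.036t)
17400/12000 = e^((0.036 − 0.0146)t) → ln(1.45) = 0.0214·t
t = 0.37156 / 0.0214

t ≈ 17.36 years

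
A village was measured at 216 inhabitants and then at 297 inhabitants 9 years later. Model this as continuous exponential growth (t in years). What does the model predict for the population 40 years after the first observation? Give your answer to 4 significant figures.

r = ln(297/216) / 9 ≈ 0.035384 per year
P(40) = 216 · e^(0.035384·40) = 216 · 4.11793 ≈ 889.47

≈ 889.5 inhabitants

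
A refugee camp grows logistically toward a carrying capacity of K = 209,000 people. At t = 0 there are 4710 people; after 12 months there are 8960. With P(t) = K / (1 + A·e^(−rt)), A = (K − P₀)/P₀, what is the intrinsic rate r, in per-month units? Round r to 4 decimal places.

A = (209000 − 4710)/4710 = 43.37367
8960 = 209000/(1 + 43.37367·e^(−r·12)) → e^(−12r) = (23.32589 − 1)/43.37367 = 0.514734
r = −ln(0.514734)/12 = 0.66411/12

r ≈ 0.0553 per month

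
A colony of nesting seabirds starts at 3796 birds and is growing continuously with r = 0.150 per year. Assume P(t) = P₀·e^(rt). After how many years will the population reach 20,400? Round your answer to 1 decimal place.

20400 = 3796 · e^(0.15·t)
t = ln(20400/3796) / 0.15 = ln(5.37408) / 0.15 = 1.68159 / 0.15

t ≈ 11.2 years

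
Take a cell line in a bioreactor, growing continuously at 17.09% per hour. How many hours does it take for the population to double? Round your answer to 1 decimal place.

doubling time ≈ 4.1 hours

doubling time = ln(2) / |r| = 0.69315 / 0.1709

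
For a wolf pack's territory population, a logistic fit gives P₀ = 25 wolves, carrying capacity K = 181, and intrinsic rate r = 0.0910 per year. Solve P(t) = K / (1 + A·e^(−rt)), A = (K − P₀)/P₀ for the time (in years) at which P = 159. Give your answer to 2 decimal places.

A = (181 − 25)/25 = 6.24
159 = 181/(1 + 6.24·e^(−0.091t)) → 1 + 6.24·e^(−0.091t) = 1.13836
e^(−0.091t) = 0.022174 → t = ln(45.09818)/0.091 = 3.80884/0.091

t ≈ 41.86 years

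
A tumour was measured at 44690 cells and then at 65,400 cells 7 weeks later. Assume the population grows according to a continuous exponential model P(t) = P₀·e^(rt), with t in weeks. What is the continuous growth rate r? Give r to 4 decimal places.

65400 = 44690 · e^(r·7)
e^(7r) = 65400/44690 = 1.46341
r = ln(1.46341) / 7 = 0.38077 / 7

r ≈ 0.0544 per week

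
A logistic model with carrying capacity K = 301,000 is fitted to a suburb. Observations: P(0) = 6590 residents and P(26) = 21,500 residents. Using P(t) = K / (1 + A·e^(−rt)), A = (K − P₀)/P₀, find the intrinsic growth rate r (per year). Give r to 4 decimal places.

A = (301000 − 6590)/6590 = 44.67527
21500 = 301000/(1 + 44.67527·e^(−r·26)) → e^(−26r) = (14 − 1)/44.67527 = 0.290989
r = −ln(0.290989)/26 = 1.23447/26

r ≈ 0.0475 per year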